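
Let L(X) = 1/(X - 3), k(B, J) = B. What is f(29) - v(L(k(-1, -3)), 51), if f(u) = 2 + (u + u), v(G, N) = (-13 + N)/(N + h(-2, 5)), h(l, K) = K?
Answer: 1661/28 ≈ 59.321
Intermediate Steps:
L(X) = 1/(-3 + X)
v(G, N) = (-13 + N)/(5 + N) (v(G, N) = (-13 + N)/(N + 5) = (-13 + N)/(5 + N))
f(u) = 2 + 2*u
f(29) - v(L(k(-1, -3)), 51) = (2 + 2*29) - (-13 + 51)/(5 + 51) = (2 + 58) - 38/56 = 60 - 38/56 = 60 - 1*19/28 = 60 - 19/28 = 1661/28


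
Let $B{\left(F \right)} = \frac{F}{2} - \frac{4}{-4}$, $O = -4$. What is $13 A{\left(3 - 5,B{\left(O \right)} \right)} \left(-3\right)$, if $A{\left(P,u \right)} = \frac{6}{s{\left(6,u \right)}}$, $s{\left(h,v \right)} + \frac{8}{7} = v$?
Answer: $\frac{546}{5} \approx 109.2$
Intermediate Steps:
$s{\left(h,v \right)} = - \frac{8}{7} + v$
$B{\left(F \right)} = 1 + \frac{F}{2}$ ($B{\left(F \right)} = F \frac{1}{2} - -1 = \frac{F}{2} + 1 = 1 + \frac{F}{2}$)
$A{\left(P,u \right)} = \frac{6}{- \frac{8}{7} + u}$
$13 A{\left(3 - 5,B{\left(O \right)} \right)} \left(-3\right) = 13 \frac{42}{-8 + 7 \left(1 + \frac{1}{2} \left(-4\right)\right)} \left(-3\right) = 13 \frac{42}{-8 + 7 \left(1 - 2\right)} \left(-3\right) = 13 \frac{42}{-8 + 7 \left(-1\right)} \left(-3\right) = 13 \frac{42}{-8 - 7} \left(-3\right) = 13 \frac{42}{-15} \left(-3\right) = 13 \cdot 42 \left(- \frac{1}{15}\right) \left(-3\right) = 13 \left(- \frac{14}{5}\right) \left(-3\right) = \left(- \frac{182}{5}\right) \left(-3\right) = \frac{546}{5}$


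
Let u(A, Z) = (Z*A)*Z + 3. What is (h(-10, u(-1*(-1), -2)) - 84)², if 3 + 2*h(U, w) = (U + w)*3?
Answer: 8100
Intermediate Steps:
u(A, Z) = 3 + A*Z² (u(A, Z) = (A*Z)*Z + 3 = A*Z² + 3 = 3 + A*Z²)
h(U, w) = -3/2 + 3*U/2 + 3*w/2 (h(U, w) = -3/2 + ((U + w)*3)/2 = -3/2 + (3*U + 3*w)/2 = -3/2 + (3*U/2 + 3*w/2) = -3/2 + 3*U/2 + 3*w/2)
(h(-10, u(-1*(-1), -2)) - 84)² = ((-3/2 + (3/2)*(-10) + 3*(3 - 1*(-1)*(-2)²)/2) - 84)² = ((-3/2 - 15 + 3*(3 + 1*4)/2) - 84)² = ((-3/2 - 15 + 3*(3 + 4)/2) - 84)² = ((-3/2 - 15 + (3/2)*7) - 84)² = ((-3/2 - 15 + 21/2) - 84)² = (-6 - 84)² = (-90)² = 8100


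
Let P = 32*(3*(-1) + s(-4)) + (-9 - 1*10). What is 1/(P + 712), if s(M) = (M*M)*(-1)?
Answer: 1/85 ≈ 0.011765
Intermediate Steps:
s(M) = -M² (s(M) = M²*(-1) = -M²)
P = -627 (P = 32*(3*(-1) - 1*(-4)²) + (-9 - 1*10) = 32*(-3 - 1*16) + (-9 - 10) = 32*(-3 - 16) - 19 = 32*(-19) - 19 = -608 - 19 = -627)
1/(P + 712) = 1/(-627 + 712) = 1/85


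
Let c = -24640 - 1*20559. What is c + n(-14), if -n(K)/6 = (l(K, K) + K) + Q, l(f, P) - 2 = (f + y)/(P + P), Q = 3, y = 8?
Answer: -316024/7 ≈ -45146.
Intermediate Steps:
l(f, P) = 2 + (8 + f)/(2*P) (l(f, P) = 2 + (f + 8)/(P + P) = 2 + (8 + f)/((2*P)) = 2 + (8 + f)*(1/(2*P)) = 2 + (8 + f)/(2*P))
c = -45199 (c = -24640 - 20559 = -45199)
n(K) = -18 - 6*K - 3*(8 + 5*K)/K (n(K) = -6*(((8 + K + 4*K)/(2*K) + K) + 3) = -6*(((8 + 5*K)/(2*K) + K) + 3) = -6*((K + (8 + 5*K)/(2*K)) + 3) = -6*(3 + K + (8 + 5*K)/(2*K)) = -18 - 6*K - 3*(8 + 5*K)/K)
c + n(-14) = -45199 + (-33 - 24/(-14) - 6*(-14)) = -45199 + (-33 - 24*(-1/14) + 84) = -45199 + (-33 + 12/7 + 84) = -45199 + 369/7 = -316024/7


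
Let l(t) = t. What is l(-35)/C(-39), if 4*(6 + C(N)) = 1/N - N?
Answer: -1365/146 ≈ -9.3493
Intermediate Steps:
C(N) = -6 - N/4 + 1/(4*N) (C(N) = -6 + (1/N - N)/4 = -6 + (-N/4 + 1/(4*N)) = -6 - N/4 + 1/(4*N))
l(-35)/C(-39) = -35*(-156/(1 - 1*(-39)*(24 - 39))) = -35*(-156/(1 - 1*(-39)*(-15))) = -35*(-156/(1 - 585)) = -35/((¼)*(-1/39)*(-584)) = -35/146/39 = -35*39/146 = -1365/146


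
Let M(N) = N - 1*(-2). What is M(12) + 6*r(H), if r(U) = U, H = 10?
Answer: 74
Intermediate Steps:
M(N) = 2 + N (M(N) = N + 2 = 2 + N)
M(12) + 6*r(H) = (2 + 12) + 6*10 = 14 + 60 = 74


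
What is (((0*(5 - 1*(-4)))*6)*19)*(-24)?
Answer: 0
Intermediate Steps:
(((0*(5 - 1*(-4)))*6)*19)*(-24) = (((0*(5 + 4))*6)*19)*(-24) = (((0*9)*6)*19)*(-24) = ((0*6)*19)*(-24) = (0*19)*(-24) = 0*(-24) = 0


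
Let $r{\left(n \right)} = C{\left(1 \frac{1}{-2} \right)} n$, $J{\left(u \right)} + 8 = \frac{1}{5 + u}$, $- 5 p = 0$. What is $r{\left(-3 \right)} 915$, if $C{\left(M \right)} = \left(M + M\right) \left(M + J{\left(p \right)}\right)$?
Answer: $- \frac{45567}{2} \approx -22784.0$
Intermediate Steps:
$p = 0$ ($p = \left(- \frac{1}{5}\right) 0 = 0$)
$J{\left(u \right)} = -8 + \frac{1}{5 + u}$
$C{\left(M \right)} = 2 M \left(- \frac{39}{5} + M\right)$ ($C{\left(M \right)} = \left(M + M\right) \left(M + \frac{-39 - 0}{5 + 0}\right) = 2 M \left(M + \frac{-39 + 0}{5}\right) = 2 M \left(M + \frac{1}{5} \left(-39\right)\right) = 2 M \left(M - \frac{39}{5}\right) = 2 M \left(- \frac{39}{5} + M\right)$)
$r{\left(n \right)} = \frac{83 n}{10}$ ($r{\left(n \right)} = \frac{2 \cdot 1 \frac{1}{-2} \left(-39 + 5 \cdot 1 \frac{1}{-2}\right)}{5} n = \frac{2 \cdot 1 \left(- \frac{1}{2}\right) \left(-39 + 5 \cdot 1 \left(- \frac{1}{2}\right)\right)}{5} n = \frac{2}{5} \left(- \frac{1}{2}\right) \left(-39 + 5 \left(- \frac{1}{2}\right)\right) n = \frac{2}{5} \left(- \frac{1}{2}\right) \left(-39 - \frac{5}{2}\right) n = \frac{2}{5} \left(- \frac{1}{2}\right) \left(- \frac{83}{2}\right) n = \frac{83 n}{10}$)
$r{\left(-3 \right)} 915 = \frac{83}{10} \left(-3\right) 915 = \left(- \frac{249}{10}\right) 915 = - \frac{45567}{2}$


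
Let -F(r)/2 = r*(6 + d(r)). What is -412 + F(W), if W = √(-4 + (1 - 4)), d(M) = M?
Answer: -398 - 12*I*√7 ≈ -398.0 - 31.749*I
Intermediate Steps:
W = I*√7 (W = √(-4 - 3) = √(-7) = I*√7 ≈ 2.6458*I)
F(r) = -2*r*(6 + r)
-412 + F(W) = -412 - 2*I*√7*(6 + I*√7)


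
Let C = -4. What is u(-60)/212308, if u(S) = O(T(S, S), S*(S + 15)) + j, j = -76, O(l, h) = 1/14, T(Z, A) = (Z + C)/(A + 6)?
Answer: -1063/2972312 ≈ -0.00035763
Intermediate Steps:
T(Z, A) = (-4 + Z)/(6 + A) (T(Z, A) = (Z - 4)/(A + 6) = (-4 + Z)/(6 + A))
O(l, h) = 1/14
u(S) = -1063/14 (u(S) = 1/14 - 76 = -1063/14)
u(-60)/212308 = -1063/14/212308 = -1063/14*1/212308 = -1063/2972312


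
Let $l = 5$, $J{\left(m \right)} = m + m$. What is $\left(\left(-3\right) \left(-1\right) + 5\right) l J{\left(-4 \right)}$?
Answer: $-320$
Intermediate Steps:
$J{\left(m \right)} = 2 m$
$\left(\left(-3\right) \left(-1\right) + 5\right) l J{\left(-4 \right)} = \left(\left(-3\right) \left(-1\right) + 5\right) 5 \cdot 2 \left(-4\right) = \left(3 + 5\right) 5 \left(-8\right) = 8 \cdot 5 \left(-8\right) = 40 \left(-8\right) = -320$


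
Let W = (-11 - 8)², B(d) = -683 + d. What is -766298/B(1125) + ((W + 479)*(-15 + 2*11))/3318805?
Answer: -2794715423/1611991 ≈ -1733.7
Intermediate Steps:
W = 361 (W = (-19)² = 361)
-766298/B(1125) + ((W + 479)*(-15 + 2*11))/3318805 = -766298/(-683 + 1125) + ((361 + 479)*(-15 + 2*11))/3318805 = -766298/442 + (840*(-15 + 22))*(1/3318805) = -766298*1/442 + (840*7)*(1/3318805) = -29473/17 + 5880*(1/3318805) = -29473/17 + 168/94823 = -2794715423/1611991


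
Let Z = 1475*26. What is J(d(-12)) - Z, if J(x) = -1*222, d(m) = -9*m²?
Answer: -38572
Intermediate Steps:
Z = 38350
J(x) = -222
J(d(-12)) - Z = -222 - 1*38350 = -222 - 38350 = -38572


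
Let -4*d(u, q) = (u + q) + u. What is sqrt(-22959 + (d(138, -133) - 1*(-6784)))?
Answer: I*sqrt(64843)/2 ≈ 127.32*I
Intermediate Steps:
d(u, q) = -u/2 - q/4 (d(u, q) = -((u + q) + u)/4 = -((q + u) + u)/4 = -(q + 2*u)/4 = -u/2 - q/4)
sqrt(-22959 + (d(138, -133) - 1*(-6784))) = sqrt(-22959 + ((-1/2*138 - 1/4*(-133)) - 1*(-6784))) = sqrt(-22959 + ((-69 + 133/4) + 6784)) = sqrt(-22959 + (-143/4 + 6784)) = sqrt(-22959 + 26993/4) = sqrt(-64843/4) = I*sqrt(64843)/2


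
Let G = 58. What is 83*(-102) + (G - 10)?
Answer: -8418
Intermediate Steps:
83*(-102) + (G - 10) = 83*(-102) + (58 - 10) = -8466 + 48 = -8418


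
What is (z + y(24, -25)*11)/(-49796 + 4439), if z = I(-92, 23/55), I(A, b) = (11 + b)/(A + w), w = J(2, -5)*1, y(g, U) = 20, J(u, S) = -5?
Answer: -391024/80659865 ≈ -0.0048478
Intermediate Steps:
w = -5 (w = -5*1 = -5)
I(A, b) = (11 + b)/(-5 + A) (I(A, b) = (11 + b)/(A - 5) = (11 + b)/(-5 + A))
z = -628/5335 (z = (11 + 23/55)/(-5 - 92) = (11 + 23*(1/55))/(-97) = -(11 + 23/55)/97 = -1/97*628/55 = -628/5335 ≈ -0.11771)
(z + y(24, -25)*11)/(-49796 + 4439) = (-628/5335 + 20*11)/(-49796 + 4439) = (-628/5335 + 220)/(-45357) = (1173072/5335)*(-1/45357) = -391024/80659865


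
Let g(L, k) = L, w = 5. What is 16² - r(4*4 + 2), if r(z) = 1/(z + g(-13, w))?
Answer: 1279/5 ≈ 255.80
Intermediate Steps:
r(z) = 1/(-13 + z) (r(z) = 1/(z - 13) = 1/(-13 + z))
16² - r(4*4 + 2) = 16² - 1/(-13 + (4*4 + 2)) = 256 - 1/(-13 + (16 + 2)) = 256 - 1/(-13 + 18) = 256 - 1/5 = 256 - 1*⅕ = 256 - ⅕ = 1279/5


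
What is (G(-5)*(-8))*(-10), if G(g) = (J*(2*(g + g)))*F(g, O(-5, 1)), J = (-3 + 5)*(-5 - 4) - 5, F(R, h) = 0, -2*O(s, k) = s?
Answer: 0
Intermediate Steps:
O(s, k) = -s/2
J = -23 (J = 2*(-9) - 5 = -18 - 5 = -23)
G(g) = 0 (G(g) = -46*(g + g)*0 = -46*2*g*0 = -92*g*0 = 0)
(G(-5)*(-8))*(-10) = (0*(-8))*(-10) = 0*(-10) = 0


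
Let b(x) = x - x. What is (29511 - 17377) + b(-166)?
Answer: 12134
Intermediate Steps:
b(x) = 0
(29511 - 17377) + b(-166) = (29511 - 17377) + 0 = 12134 + 0 = 12134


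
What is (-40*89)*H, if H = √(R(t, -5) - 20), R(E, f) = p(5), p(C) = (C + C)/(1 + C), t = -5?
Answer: -3560*I*√165/3 ≈ -15243.0*I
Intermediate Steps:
p(C) = 2*C/(1 + C) (p(C) = (2*C)/(1 + C) = 2*C/(1 + C))
R(E, f) = 5/3 (R(E, f) = 2*5/(1 + 5) = 2*5/6 = 2*5*(⅙) = 5/3)
H = I*√165/3 (H = √(5/3 - 20) = √(-55/3) = I*√165/3 ≈ 4.2817*I)
(-40*89)*H = (-40*89)*(I*√165/3) = -3560*I*√165/3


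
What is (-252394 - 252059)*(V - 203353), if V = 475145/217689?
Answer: 7443580012742872/72563 ≈ 1.0258e+11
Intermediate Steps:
V = 475145/217689 (V = 475145*(1/217689) = 475145/217689 ≈ 2.1827)
(-252394 - 252059)*(V - 203353) = (-252394 - 252059)*(475145/217689 - 203353) = -504453*(-44267236072/217689) = 7443580012742872/72563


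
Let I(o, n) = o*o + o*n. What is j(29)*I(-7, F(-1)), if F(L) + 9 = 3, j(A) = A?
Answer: 2639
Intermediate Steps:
F(L) = -6 (F(L) = -9 + 3 = -6)
I(o, n) = o² + n*o
j(29)*I(-7, F(-1)) = 29*(-7*(-6 - 7)) = 29*(-7*(-13)) = 29*91 = 2639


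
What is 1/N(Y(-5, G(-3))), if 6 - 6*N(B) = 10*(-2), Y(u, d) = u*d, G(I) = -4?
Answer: 3/13 ≈ 0.23077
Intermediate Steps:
Y(u, d) = d*u
N(B) = 13/3 (N(B) = 1 - 5*(-2)/3 = 1 - 1/6*(-20) = 1 + 10/3 = 13/3)
1/N(Y(-5, G(-3))) = 1/(13/3) = 3/13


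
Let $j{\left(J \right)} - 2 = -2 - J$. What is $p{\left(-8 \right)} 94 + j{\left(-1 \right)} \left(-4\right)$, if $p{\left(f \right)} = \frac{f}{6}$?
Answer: $- \frac{388}{3} \approx -129.33$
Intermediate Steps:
$j{\left(J \right)} = - J$ ($j{\left(J \right)} = 2 - \left(2 + J\right) = - J$)
$p{\left(f \right)} = \frac{f}{6}$ ($p{\left(f \right)} = f \frac{1}{6} = \frac{f}{6}$)
$p{\left(-8 \right)} 94 + j{\left(-1 \right)} \left(-4\right) = \frac{1}{6} \left(-8\right) 94 + \left(-1\right) \left(-1\right) \left(-4\right) = \left(- \frac{4}{3}\right) 94 + 1 \left(-4\right) = - \frac{376}{3} - 4 = - \frac{388}{3}$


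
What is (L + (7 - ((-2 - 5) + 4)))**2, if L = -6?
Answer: 16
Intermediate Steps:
(L + (7 - ((-2 - 5) + 4)))**2 = (-6 + (7 - ((-2 - 5) + 4)))**2 = (-6 + (7 - (-7 + 4)))**2 = (-6 + (7 - 1*(-3)))**2 = (-6 + (7 + 3))**2 = (-6 + 10)**2 = 4**2 = 16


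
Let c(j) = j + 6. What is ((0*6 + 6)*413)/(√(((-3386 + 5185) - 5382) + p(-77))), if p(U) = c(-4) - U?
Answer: -413*I*√219/146 ≈ -41.862*I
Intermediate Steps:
c(j) = 6 + j
p(U) = 2 - U (p(U) = (6 - 4) - U = 2 - U)
((0*6 + 6)*413)/(√(((-3386 + 5185) - 5382) + p(-77))) = ((0*6 + 6)*413)/(√(((-3386 + 5185) - 5382) + (2 - 1*(-77)))) = ((0 + 6)*413)/(√((1799 - 5382) + (2 + 77))) = (6*413)/(√(-3583 + 79)) = 2478/(√(-3504)) = 2478/((4*I*√219)) = 2478*(-I*√219/876) = -413*I*√219/146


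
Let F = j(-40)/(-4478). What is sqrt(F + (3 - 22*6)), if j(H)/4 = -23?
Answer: I*sqrt(646589615)/2239 ≈ 11.357*I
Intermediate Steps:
j(H) = -92 (j(H) = 4*(-23) = -92)
F = 46/2239 (F = -92/(-4478) = -92*(-1/4478) = 46/2239 ≈ 0.020545)
sqrt(F + (3 - 22*6)) = sqrt(46/2239 + (3 - 22*6)) = sqrt(46/2239 + (3 - 132)) = sqrt(46/2239 - 129) = sqrt(-288785/2239) = I*sqrt(646589615)/2239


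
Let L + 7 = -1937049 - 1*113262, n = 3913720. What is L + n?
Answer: 1863402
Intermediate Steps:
L = -2050318 (L = -7 + (-1937049 - 1*113262) = -7 + (-1937049 - 113262) = -7 - 2050311 = -2050318)
L + n = -2050318 + 3913720 = 1863402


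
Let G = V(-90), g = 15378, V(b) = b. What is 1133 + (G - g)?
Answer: -14335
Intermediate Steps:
G = -90
1133 + (G - g) = 1133 + (-90 - 1*15378) = 1133 + (-90 - 15378) = 1133 - 15468 = -14335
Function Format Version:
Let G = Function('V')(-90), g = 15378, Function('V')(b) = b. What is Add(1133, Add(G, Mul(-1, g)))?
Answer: -14335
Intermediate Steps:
G = -90
Add(1133, Add(G, Mul(-1, g))) = Add(1133, Add(-90, Mul(-1, 15378))) = Add(1133, Add(-90, -15378)) = Add(1133, -15468) = -14335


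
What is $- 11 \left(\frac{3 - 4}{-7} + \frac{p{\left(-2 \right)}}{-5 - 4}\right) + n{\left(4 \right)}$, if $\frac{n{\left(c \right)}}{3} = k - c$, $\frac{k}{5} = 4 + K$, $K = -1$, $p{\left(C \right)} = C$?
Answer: $\frac{1826}{63} \approx 28.984$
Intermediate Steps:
$k = 15$ ($k = 5 \left(4 - 1\right) = 5 \cdot 3 = 15$)
$n{\left(c \right)} = 45 - 3 c$ ($n{\left(c \right)} = 3 \left(15 - c\right) = 45 - 3 c$)
$- 11 \left(\frac{3 - 4}{-7} + \frac{p{\left(-2 \right)}}{-5 - 4}\right) + n{\left(4 \right)} = - 11 \left(\frac{3 - 4}{-7} - \frac{2}{-5 - 4}\right) + \left(45 - 12\right) = - 11 \left(\left(-1\right) \left(- \frac{1}{7}\right) - \frac{2}{-5 - 4}\right) + \left(45 - 12\right) = - 11 \left(\frac{1}{7} - \frac{2}{-9}\right) + 33 = - 11 \left(\frac{1}{7} - - \frac{2}{9}\right) + 33 = - 11 \left(\frac{1}{7} + \frac{2}{9}\right) + 33 = \left(-11\right) \frac{23}{63} + 33 = - \frac{253}{63} + 33 = \frac{1826}{63}$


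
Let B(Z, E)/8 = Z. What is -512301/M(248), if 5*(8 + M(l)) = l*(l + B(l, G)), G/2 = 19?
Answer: -2561505/553496 ≈ -4.6279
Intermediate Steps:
G = 38 (G = 2*19 = 38)
B(Z, E) = 8*Z
M(l) = -8 + 9*l²/5 (M(l) = -8 + (l*(l + 8*l))/5 = -8 + (l*(9*l))/5 = -8 + (9*l²)/5 = -8 + 9*l²/5)
-512301/M(248) = -512301/(-8 + (9/5)*248²) = -512301/(-8 + (9/5)*61504) = -512301/(-8 + 553536/5) = -512301/553496/5 = -512301*5/553496 = -2561505/553496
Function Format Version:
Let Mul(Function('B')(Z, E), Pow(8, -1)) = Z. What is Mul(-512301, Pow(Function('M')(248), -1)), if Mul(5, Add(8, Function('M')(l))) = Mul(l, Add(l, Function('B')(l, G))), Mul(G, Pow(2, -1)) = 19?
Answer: Rational(-2561505, 553496) ≈ -4.6279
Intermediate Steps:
G = 38 (G = Mul(2, 19) = 38)
Function('B')(Z, E) = Mul(8, Z)
Function('M')(l) = Add(-8, Mul(Rational(9, 5), Pow(l, 2))) (Function('M')(l) = Add(-8, Mul(Rational(1, 5), Mul(l, Add(l, Mul(8, l))))) = Add(-8, Mul(Rational(1, 5), Mul(l, Mul(9, l)))) = Add(-8, Mul(Rational(1, 5), Mul(9, Pow(l, 2)))) = Add(-8, Mul(Rational(9, 5), Pow(l, 2))))
Mul(-512301, Pow(Function('M')(248), -1)) = Mul(-512301, Pow(Add(-8, Mul(Rational(9, 5), Pow(248, 2))), -1)) = Mul(-512301, Pow(Add(-8, Mul(Rational(9, 5), 61504)), -1)) = Mul(-512301, Pow(Add(-8, Rational(553536, 5)), -1)) = Mul(-512301, Pow(Rational(553496, 5), -1)) = Mul(-512301, Rational(5, 553496)) = Rational(-2561505, 553496)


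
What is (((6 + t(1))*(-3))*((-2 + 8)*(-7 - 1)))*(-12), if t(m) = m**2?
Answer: -12096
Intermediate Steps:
(((6 + t(1))*(-3))*((-2 + 8)*(-7 - 1)))*(-12) = (((6 + 1**2)*(-3))*((-2 + 8)*(-7 - 1)))*(-12) = (((6 + 1)*(-3))*(6*(-8)))*(-12) = ((7*(-3))*(-48))*(-12) = -21*(-48)*(-12) = 1008*(-12) = -12096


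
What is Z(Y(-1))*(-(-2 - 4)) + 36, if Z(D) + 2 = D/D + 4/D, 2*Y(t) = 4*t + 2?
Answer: 6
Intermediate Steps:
Y(t) = 1 + 2*t (Y(t) = (4*t + 2)/2 = (2 + 4*t)/2 = 1 + 2*t)
Z(D) = -1 + 4/D (Z(D) = -2 + (D/D + 4/D) = -2 + (1 + 4/D) = -1 + 4/D)
Z(Y(-1))*(-(-2 - 4)) + 36 = ((4 - (1 + 2*(-1)))/(1 + 2*(-1)))*(-(-2 - 4)) + 36 = ((4 - (1 - 2))/(1 - 2))*(-1*(-6)) + 36 = ((4 - 1*(-1))/(-1))*6 + 36 = -(4 + 1)*6 + 36 = -1*5*6 + 36 = -5*6 + 36 = -30 + 36 = 6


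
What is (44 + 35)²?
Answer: 6241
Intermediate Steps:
(44 + 35)² = 79² = 6241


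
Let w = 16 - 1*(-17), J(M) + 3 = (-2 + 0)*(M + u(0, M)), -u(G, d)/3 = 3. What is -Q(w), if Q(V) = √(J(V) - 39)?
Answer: -3*I*√10 ≈ -9.4868*I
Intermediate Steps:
u(G, d) = -9 (u(G, d) = -3*3 = -9)
J(M) = 15 - 2*M (J(M) = -3 + (-2 + 0)*(M - 9) = -3 - 2*(-9 + M) = -3 + (18 - 2*M) = 15 - 2*M)
w = 33 (w = 16 + 17 = 33)
Q(V) = √(-24 - 2*V) (Q(V) = √((15 - 2*V) - 39) = √(-24 - 2*V))
-Q(w) = -√(-24 - 2*33) = -√(-24 - 66) = -√(-90) = -3*I*√10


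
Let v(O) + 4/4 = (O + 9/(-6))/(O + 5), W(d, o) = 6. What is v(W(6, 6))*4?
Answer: -26/11 ≈ -2.3636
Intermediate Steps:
v(O) = -1 + (-3/2 + O)/(5 + O) (v(O) = -1 + (O + 9/(-6))/(O + 5) = -1 + (O + 9*(-1/6))/(5 + O) = -1 + (O - 3/2)/(5 + O) = -1 + (-3/2 + O)/(5 + O))
v(W(6, 6))*4 = -13/(10 + 2*6)*4 = -13/(10 + 12)*4 = -13/22*4 = -26/11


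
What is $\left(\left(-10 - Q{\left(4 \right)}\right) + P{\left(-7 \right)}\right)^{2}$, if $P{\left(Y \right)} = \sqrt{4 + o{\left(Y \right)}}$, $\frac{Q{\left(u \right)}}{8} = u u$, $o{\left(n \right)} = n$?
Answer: $\left(138 - i \sqrt{3}\right)^{2} \approx 19041.0 - 478.0 i$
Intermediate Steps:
$Q{\left(u \right)} = 8 u^{2}$ ($Q{\left(u \right)} = 8 u u = 8 u^{2}$)
$P{\left(Y \right)} = \sqrt{4 + Y}$
$\left(\left(-10 - Q{\left(4 \right)}\right) + P{\left(-7 \right)}\right)^{2} = \left(\left(-10 - 8 \cdot 4^{2}\right) + \sqrt{4 - 7}\right)^{2} = \left(\left(-10 - 8 \cdot 16\right) + \sqrt{-3}\right)^{2} = \left(\left(-10 - 128\right) + i \sqrt{3}\right)^{2} = \left(-138 + i \sqrt{3}\right)^{2}$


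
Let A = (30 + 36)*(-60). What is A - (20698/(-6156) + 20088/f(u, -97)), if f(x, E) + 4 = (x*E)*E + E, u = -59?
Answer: -422615518333/106812756 ≈ -3956.6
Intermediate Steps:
f(x, E) = -4 + E + x*E**2 (f(x, E) = -4 + ((x*E)*E + E) = -4 + ((E*x)*E + E) = -4 + (x*E**2 + E) = -4 + (E + x*E**2) = -4 + E + x*E**2)
A = -3960 (A = 66*(-60) = -3960)
A - (20698/(-6156) + 20088/f(u, -97)) = -3960 - (20698/(-6156) + 20088/(-4 - 97 - 59*(-97)**2)) = -3960 - (20698*(-1/6156) + 20088/(-4 - 97 - 59*9409)) = -3960 - (-10349/3078 + 20088/(-4 - 97 - 555131)) = -3960 - (-10349/3078 + 20088/(-555232)) = -3960 - (-10349/3078 + 20088*(-1/555232)) = -3960 - (-10349/3078 - 2511/69404) = -3960 - 1*(-362995427/106812756) = -3960 + 362995427/106812756 = -422615518333/106812756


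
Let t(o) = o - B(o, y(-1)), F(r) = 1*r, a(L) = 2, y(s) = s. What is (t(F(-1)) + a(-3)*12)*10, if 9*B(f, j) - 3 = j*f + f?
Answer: 680/3 ≈ 226.67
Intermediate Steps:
F(r) = r
B(f, j) = ⅓ + f/9 + f*j/9 (B(f, j) = ⅓ + (j*f + f)/9 = ⅓ + (f*j + f)/9 = ⅓ + (f + f*j)/9 = ⅓ + (f/9 + f*j/9) = ⅓ + f/9 + f*j/9)
t(o) = -⅓ + o (t(o) = o - (⅓ + o/9 + (⅑)*o*(-1)) = o - (⅓ + o/9 - o/9) = o - 1*⅓ = o - ⅓ = -⅓ + o)
(t(F(-1)) + a(-3)*12)*10 = ((-⅓ - 1) + 2*12)*10 = (-4/3 + 24)*10 = (68/3)*10 = 680/3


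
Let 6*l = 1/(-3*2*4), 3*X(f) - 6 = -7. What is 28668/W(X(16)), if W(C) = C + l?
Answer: -4128192/49 ≈ -84249.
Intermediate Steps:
X(f) = -1/3 (X(f) = 2 + (1/3)*(-7) = 2 - 7/3 = -1/3)
l = -1/144 (l = 1/(6*((-3*2*4))) = 1/(6*((-6*4))) = (1/6)/(-24) = (1/6)*(-1/24) = -1/144 ≈ -0.0069444)
W(C) = -1/144 + C (W(C) = C - 1/144 = -1/144 + C)
28668/W(X(16)) = 28668/(-1/144 - 1/3) = 28668/(-49/144) = 28668*(-144/49) = -4128192/49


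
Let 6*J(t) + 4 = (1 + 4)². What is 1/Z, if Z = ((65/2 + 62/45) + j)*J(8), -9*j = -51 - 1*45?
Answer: 180/28063 ≈ 0.0064141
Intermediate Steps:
J(t) = 7/2 (J(t) = -⅔ + (1 + 4)²/6 = -⅔ + (⅙)*5² = -⅔ + (⅙)*25 = -⅔ + 25/6 = 7/2)
j = 32/3 (j = -(-51 - 1*45)/9 = -(-51 - 45)/9 = -⅑*(-96) = 32/3 ≈ 10.667)
Z = 28063/180 (Z = ((65/2 + 62/45) + 32/3)*(7/2) = (3049/90 + 32/3)*(7/2) = (4009/90)*(7/2) = 28063/180 ≈ 155.91)
1/Z = 1/(28063/180) = 180/28063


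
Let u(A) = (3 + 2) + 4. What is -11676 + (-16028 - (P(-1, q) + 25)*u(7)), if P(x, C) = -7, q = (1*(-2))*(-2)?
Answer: -27866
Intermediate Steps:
q = 4 (q = -2*(-2) = 4)
u(A) = 9 (u(A) = 5 + 4 = 9)
-11676 + (-16028 - (P(-1, q) + 25)*u(7)) = -11676 + (-16028 - (-7 + 25)*9) = -11676 + (-16028 - 18*9) = -11676 + (-16028 - 1*162) = -11676 + (-16028 - 162) = -11676 - 16190 = -27866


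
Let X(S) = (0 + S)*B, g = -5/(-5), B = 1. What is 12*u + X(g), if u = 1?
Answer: 13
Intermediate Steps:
g = 1 (g = -5*(-⅕) = 1)
X(S) = S (X(S) = (0 + S)*1 = S*1 = S)
12*u + X(g) = 12*1 + 1 = 12 + 1 = 13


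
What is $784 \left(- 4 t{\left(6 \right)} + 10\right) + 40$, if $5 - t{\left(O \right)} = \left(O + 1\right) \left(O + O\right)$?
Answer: $255624$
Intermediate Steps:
$t{\left(O \right)} = 5 - 2 O \left(1 + O\right)$ ($t{\left(O \right)} = 5 - \left(O + 1\right) \left(O + O\right) = 5 - \left(1 + O\right) 2 O = 5 - 2 O \left(1 + O\right)$)
$784 \left(- 4 t{\left(6 \right)} + 10\right) + 40 = 784 \left(- 4 \left(5 - 12 - 2 \cdot 6^{2}\right) + 10\right) + 40 = 784 \left(- 4 \left(5 - 12 - 72\right) + 10\right) + 40 = 784 \left(\left(-4\right) \left(-79\right) + 10\right) + 40 = 784 \left(316 + 10\right) + 40 = 784 \cdot 326 + 40 = 255584 + 40 = 255624$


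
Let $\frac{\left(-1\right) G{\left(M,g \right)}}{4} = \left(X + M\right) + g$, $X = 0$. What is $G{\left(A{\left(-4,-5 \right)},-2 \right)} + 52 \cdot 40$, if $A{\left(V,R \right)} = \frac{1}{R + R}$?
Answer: $\frac{10442}{5} \approx 2088.4$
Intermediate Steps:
$A{\left(V,R \right)} = \frac{1}{2 R}$
$G{\left(M,g \right)} = - 4 M - 4 g$ ($G{\left(M,g \right)} = - 4 \left(\left(0 + M\right) + g\right) = - 4 \left(M + g\right) = - 4 M - 4 g$)
$G{\left(A{\left(-4,-5 \right)},-2 \right)} + 52 \cdot 40 = \left(- 4 \frac{1}{2 \left(-5\right)} - -8\right) + 52 \cdot 40 = \left(- 4 \cdot \frac{1}{2} \left(- \frac{1}{5}\right) + 8\right) + 2080 = \left(\left(-4\right) \left(- \frac{1}{10}\right) + 8\right) + 2080 = \left(\frac{2}{5} + 8\right) + 2080 = \frac{42}{5} + 2080 = \frac{10442}{5}$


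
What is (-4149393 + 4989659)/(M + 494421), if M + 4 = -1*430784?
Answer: 840266/63633 ≈ 13.205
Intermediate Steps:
M = -430788 (M = -4 - 1*430784 = -4 - 430784 = -430788)
(-4149393 + 4989659)/(M + 494421) = (-4149393 + 4989659)/(-430788 + 494421) = 840266/63633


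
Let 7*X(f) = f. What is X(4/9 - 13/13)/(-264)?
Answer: 5/16632 ≈ 0.00030063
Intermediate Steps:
X(f) = f/7
X(4/9 - 13/13)/(-264) = ((4/9 - 13/13)/7)/(-264) = ((4*(1/9) - 13*1/13)/7)*(-1/264) = ((4/9 - 1)/7)*(-1/264) = ((1/7)*(-5/9))*(-1/264) = -5/63*(-1/264) = 5/16632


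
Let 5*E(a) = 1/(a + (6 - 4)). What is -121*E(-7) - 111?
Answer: -2654/25 ≈ -106.16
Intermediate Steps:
E(a) = 1/(5*(2 + a)) (E(a) = 1/(5*(a + (6 - 4))) = 1/(5*(a + 2)) = 1/(5*(2 + a)))
-121*E(-7) - 111 = -121/(5*(2 - 7)) - 111 = -121/(5*(-5)) - 111 = -121*(-1)/(5*5) - 111 = -121*(-1/25) - 111 = 121/25 - 111 = -2654/25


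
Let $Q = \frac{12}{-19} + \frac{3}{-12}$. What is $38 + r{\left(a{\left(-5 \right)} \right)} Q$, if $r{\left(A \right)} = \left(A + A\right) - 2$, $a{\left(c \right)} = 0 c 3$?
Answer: $\frac{1511}{38} \approx 39.763$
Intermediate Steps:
$a{\left(c \right)} = 0$ ($a{\left(c \right)} = 0 \cdot 3 = 0$)
$r{\left(A \right)} = -2 + 2 A$ ($r{\left(A \right)} = 2 A - 2 = -2 + 2 A$)
$Q = - \frac{67}{76}$ ($Q = 12 \left(- \frac{1}{19}\right) + 3 \left(- \frac{1}{12}\right) = - \frac{12}{19} - \frac{1}{4} = - \frac{67}{76} \approx -0.88158$)
$38 + r{\left(a{\left(-5 \right)} \right)} Q = 38 + \left(-2 + 2 \cdot 0\right) \left(- \frac{67}{76}\right) = 38 + \left(-2 + 0\right) \left(- \frac{67}{76}\right) = 38 - - \frac{67}{38} = 38 + \frac{67}{38} = \frac{1511}{38}$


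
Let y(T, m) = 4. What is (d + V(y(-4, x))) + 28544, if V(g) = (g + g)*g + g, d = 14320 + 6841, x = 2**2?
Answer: 49741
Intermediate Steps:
x = 4
d = 21161
V(g) = g + 2*g**2 (V(g) = (2*g)*g + g = 2*g**2 + g = g + 2*g**2)
(d + V(y(-4, x))) + 28544 = (21161 + 4*(1 + 2*4)) + 28544 = (21161 + 4*(1 + 8)) + 28544 = (21161 + 4*9) + 28544 = (21161 + 36) + 28544 = 21197 + 28544 = 49741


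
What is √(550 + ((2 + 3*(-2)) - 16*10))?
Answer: √386 ≈ 19.647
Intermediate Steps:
√(550 + ((2 + 3*(-2)) - 16*10)) = √(550 + ((2 - 6) - 160)) = √(550 + (-4 - 160)) = √(550 - 164) = √386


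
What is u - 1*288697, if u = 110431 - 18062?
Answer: -196328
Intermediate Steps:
u = 92369
u - 1*288697 = 92369 - 1*288697 = 92369 - 288697 = -196328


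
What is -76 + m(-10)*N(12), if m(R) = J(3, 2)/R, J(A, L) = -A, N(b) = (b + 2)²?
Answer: -86/5 ≈ -17.200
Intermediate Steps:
N(b) = (2 + b)²
m(R) = -3/R (m(R) = (-1*3)/R = -3/R)
-76 + m(-10)*N(12) = -76 + (-3/(-10))*(2 + 12)² = -76 - 3*(-⅒)*14² = -76 + (3/10)*196 = -76 + 294/5 = -86/5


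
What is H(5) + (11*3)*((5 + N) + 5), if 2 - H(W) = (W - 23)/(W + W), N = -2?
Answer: 1339/5 ≈ 267.80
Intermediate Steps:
H(W) = 2 - (-23 + W)/(2*W) (H(W) = 2 - (W - 23)/(W + W) = 2 - (-23 + W)/(2*W))
H(5) + (11*3)*((5 + N) + 5) = (½)*(23 + 3*5)/5 + (11*3)*((5 - 2) + 5) = (½)*(⅕)*(23 + 15) + 33*(3 + 5) = (½)*(⅕)*38 + 33*8 = 19/5 + 264 = 1339/5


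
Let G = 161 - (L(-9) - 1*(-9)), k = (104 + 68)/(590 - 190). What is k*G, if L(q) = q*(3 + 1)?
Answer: 2021/25 ≈ 80.840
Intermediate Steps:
L(q) = 4*q (L(q) = q*4 = 4*q)
k = 43/100 (k = 172/400 = 172*(1/400) = 43/100 ≈ 0.43000)
G = 188 (G = 161 - (4*(-9) - 1*(-9)) = 161 - (-36 + 9) = 161 - 1*(-27) = 161 + 27 = 188)
k*G = (43/100)*188 = 2021/25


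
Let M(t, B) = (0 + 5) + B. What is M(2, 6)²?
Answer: 121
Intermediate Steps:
M(t, B) = 5 + B
M(2, 6)² = (5 + 6)² = 11² = 121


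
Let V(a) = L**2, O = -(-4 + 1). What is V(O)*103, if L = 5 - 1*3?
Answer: 412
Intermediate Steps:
O = 3 (O = -1*(-3) = 3)
L = 2 (L = 5 - 3 = 2)
V(a) = 4 (V(a) = 2**2 = 4)
V(O)*103 = 4*103 = 412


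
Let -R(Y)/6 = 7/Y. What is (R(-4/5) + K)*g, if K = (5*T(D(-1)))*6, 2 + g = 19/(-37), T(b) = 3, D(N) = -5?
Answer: -26505/74 ≈ -358.18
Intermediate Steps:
R(Y) = -42/Y
g = -93/37 (g = -2 + 19/(-37) = -2 + 19*(-1/37) = -2 - 19/37 = -93/37 ≈ -2.5135)
K = 90 (K = (5*3)*6 = 15*6 = 90)
(R(-4/5) + K)*g = (-42/((-4/5)) + 90)*(-93/37) = (-42/((-4*⅕)) + 90)*(-93/37) = (-42/(-⅘) + 90)*(-93/37) = (-42*(-5/4) + 90)*(-93/37) = (105/2 + 90)*(-93/37) = (285/2)*(-93/37) = -26505/74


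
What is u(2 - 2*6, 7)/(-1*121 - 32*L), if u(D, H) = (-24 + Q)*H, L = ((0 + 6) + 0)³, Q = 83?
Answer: -413/7033 ≈ -0.058723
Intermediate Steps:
L = 216 (L = (6 + 0)³ = 6³ = 216)
u(D, H) = 59*H (u(D, H) = (-24 + 83)*H = 59*H)
u(2 - 2*6, 7)/(-1*121 - 32*L) = (59*7)/(-1*121 - 32*216) = 413/(-121 - 6912) = 413/(-7033) = 413*(-1/7033) = -413/7033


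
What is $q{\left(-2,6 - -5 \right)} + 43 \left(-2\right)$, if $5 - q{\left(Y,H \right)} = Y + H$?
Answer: $-90$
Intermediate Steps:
$q{\left(Y,H \right)} = 5 - H - Y$ ($q{\left(Y,H \right)} = 5 - \left(Y + H\right) = 5 - \left(H + Y\right) = 5 - H - Y$)
$q{\left(-2,6 - -5 \right)} + 43 \left(-2\right) = \left(5 - \left(6 - -5\right) - -2\right) + 43 \left(-2\right) = \left(5 - \left(6 + 5\right) + 2\right) - 86 = \left(5 - 11 + 2\right) - 86 = -4 - 86 = -90$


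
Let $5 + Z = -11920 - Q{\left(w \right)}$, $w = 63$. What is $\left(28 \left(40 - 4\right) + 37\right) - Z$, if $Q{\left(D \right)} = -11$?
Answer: $12959$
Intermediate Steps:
$Z = -11914$ ($Z = -5 - 11909 = -11914$)
$\left(28 \left(40 - 4\right) + 37\right) - Z = \left(28 \left(40 - 4\right) + 37\right) - -11914 = \left(28 \cdot 36 + 37\right) + 11914 = \left(1008 + 37\right) + 11914 = 1045 + 11914 = 12959$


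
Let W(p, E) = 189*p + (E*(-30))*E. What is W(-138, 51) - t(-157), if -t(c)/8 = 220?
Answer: -102352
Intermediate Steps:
t(c) = -1760 (t(c) = -8*220 = -1760)
W(p, E) = -30*E**2 + 189*p (W(p, E) = 189*p + (-30*E)*E = 189*p - 30*E**2 = -30*E**2 + 189*p)
W(-138, 51) - t(-157) = (-30*51**2 + 189*(-138)) - 1*(-1760) = (-30*2601 - 26082) + 1760 = (-78030 - 26082) + 1760 = -104112 + 1760 = -102352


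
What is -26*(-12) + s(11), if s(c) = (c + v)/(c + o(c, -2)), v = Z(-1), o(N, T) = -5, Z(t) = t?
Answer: 941/3 ≈ 313.67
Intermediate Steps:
v = -1
s(c) = (-1 + c)/(-5 + c) (s(c) = (c - 1)/(c - 5) = (-1 + c)/(-5 + c))
-26*(-12) + s(11) = -26*(-12) + (-1 + 11)/(-5 + 11) = 312 + 10/6 = 312 + (⅙)*10 = 312 + 5/3 = 941/3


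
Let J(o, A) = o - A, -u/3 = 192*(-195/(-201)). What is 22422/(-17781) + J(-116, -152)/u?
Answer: -8170069/6164080 ≈ -1.3254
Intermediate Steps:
u = -37440/67 (u = -576*(-195/(-201)) = -576*(-195*(-1/201)) = -576*65/67 = -3*12480/67 = -37440/67 ≈ -558.81)
22422/(-17781) + J(-116, -152)/u = 22422/(-17781) + (-116 - 1*(-152))/(-37440/67) = 22422*(-1/17781) + (-116 + 152)*(-67/37440) = -7474/5927 + 36*(-67/37440) = -7474/5927 - 67/1040 = -8170069/6164080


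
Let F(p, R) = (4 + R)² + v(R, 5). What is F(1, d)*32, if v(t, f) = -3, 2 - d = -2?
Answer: 1952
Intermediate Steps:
d = 4 (d = 2 - 1*(-2) = 2 + 2 = 4)
F(p, R) = -3 + (4 + R)² (F(p, R) = (4 + R)² - 3 = -3 + (4 + R)²)
F(1, d)*32 = (-3 + (4 + 4)²)*32 = (-3 + 8²)*32 = (-3 + 64)*32 = 61*32 = 1952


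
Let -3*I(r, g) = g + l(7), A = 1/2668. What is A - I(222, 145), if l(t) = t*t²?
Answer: 1301987/8004 ≈ 162.67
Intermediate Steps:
l(t) = t³
A = 1/2668 ≈ 0.00037481
I(r, g) = -343/3 - g/3 (I(r, g) = -(g + 7³)/3 = -(g + 343)/3 = -(343 + g)/3 = -343/3 - g/3)
A - I(222, 145) = 1/2668 - (-343/3 - ⅓*145) = 1/2668 - (-343/3 - 145/3) = 1/2668 - 1*(-488/3) = 1/2668 + 488/3 = 1301987/8004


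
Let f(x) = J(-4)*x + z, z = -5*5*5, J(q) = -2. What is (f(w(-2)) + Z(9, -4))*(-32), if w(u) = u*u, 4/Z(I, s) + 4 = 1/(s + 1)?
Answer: 55712/13 ≈ 4285.5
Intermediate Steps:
Z(I, s) = 4/(-4 + 1/(1 + s)) (Z(I, s) = 4/(-4 + 1/(s + 1)) = 4/(-4 + 1/(1 + s)))
w(u) = u**2
z = -125 (z = -25*5 = -125)
f(x) = -125 - 2*x (f(x) = -2*x - 125 = -125 - 2*x)
(f(w(-2)) + Z(9, -4))*(-32) = ((-125 - 2*(-2)**2) + 4*(-1 - 1*(-4))/(3 + 4*(-4)))*(-32) = ((-125 - 2*4) + 4*(-1 + 4)/(3 - 16))*(-32) = ((-125 - 8) + 4*3/(-13))*(-32) = (-133 + 4*(-1/13)*3)*(-32) = (-133 - 12/13)*(-32) = -1741/13*(-32) = 55712/13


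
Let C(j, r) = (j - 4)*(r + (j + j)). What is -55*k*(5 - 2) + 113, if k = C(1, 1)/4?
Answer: 1937/4 ≈ 484.25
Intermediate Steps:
C(j, r) = (-4 + j)*(r + 2*j)
k = -9/4 (k = (-8*1 - 4*1 + 2*1² + 1*1)/4 = (-8 - 4 + 2*1 + 1)*(¼) = (-8 - 4 + 2 + 1)*(¼) = -9*¼ = -9/4 ≈ -2.2500)
-55*k*(5 - 2) + 113 = -(-495)*(5 - 2)/4 + 113 = -(-495)*3/4 + 113 = -55*(-27/4) + 113 = 1485/4 + 113 = 1937/4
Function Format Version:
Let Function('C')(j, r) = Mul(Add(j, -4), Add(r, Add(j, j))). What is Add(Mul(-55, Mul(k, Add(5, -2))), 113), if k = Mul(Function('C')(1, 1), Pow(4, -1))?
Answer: Rational(1937, 4) ≈ 484.25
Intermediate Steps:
Function('C')(j, r) = Mul(Add(-4, j), Add(r, Mul(2, j)))
k = Rational(-9, 4) (k = Mul(Add(Mul(-8, 1), Mul(-4, 1), Mul(2, Pow(1, 2)), Mul(1, 1)), Pow(4, -1)) = Mul(Add(-8, -4, Mul(2, 1), 1), Rational(1, 4)) = Mul(Add(-8, -4, 2, 1), Rational(1, 4)) = Mul(-9, Rational(1, 4)) = Rational(-9, 4) ≈ -2.2500)
Add(Mul(-55, Mul(k, Add(5, -2))), 113) = Add(Mul(-55, Mul(Rational(-9, 4), Add(5, -2))), 113) = Add(Mul(-55, Mul(Rational(-9, 4), 3)), 113) = Add(Mul(-55, Rational(-27, 4)), 113) = Add(Rational(1485, 4), 113) = Rational(1937, 4)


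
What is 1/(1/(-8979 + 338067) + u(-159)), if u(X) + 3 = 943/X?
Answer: -17441664/155768267 ≈ -0.11197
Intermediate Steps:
u(X) = -3 + 943/X
1/(1/(-8979 + 338067) + u(-159)) = 1/(1/(-8979 + 338067) + (-3 + 943/(-159))) = 1/(1/329088 + (-3 + 943*(-1/159))) = 1/(1/329088 + (-3 - 943/159)) = 1/(1/329088 - 1420/159) = 1/(-155768267/17441664) = -17441664/155768267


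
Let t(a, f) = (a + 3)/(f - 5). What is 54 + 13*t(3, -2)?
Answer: 300/7 ≈ 42.857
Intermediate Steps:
t(a, f) = (3 + a)/(-5 + f)
54 + 13*t(3, -2) = 54 + 13*((3 + 3)/(-5 - 2)) = 54 + 13*(6/(-7)) = 54 + 13*(-1/7*6) = 54 + 13*(-6/7) = 54 - 78/7 = 300/7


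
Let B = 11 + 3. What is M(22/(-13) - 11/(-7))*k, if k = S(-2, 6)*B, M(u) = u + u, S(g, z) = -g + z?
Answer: -352/13 ≈ -27.077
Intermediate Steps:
S(g, z) = z - g
B = 14
M(u) = 2*u
k = 112 (k = (6 - 1*(-2))*14 = (6 + 2)*14 = 8*14 = 112)
M(22/(-13) - 11/(-7))*k = (2*(22/(-13) - 11/(-7)))*112 = (2*(22*(-1/13) - 11*(-⅐)))*112 = (2*(-22/13 + 11/7))*112 = (2*(-11/91))*112 = -22/91*112 = -352/13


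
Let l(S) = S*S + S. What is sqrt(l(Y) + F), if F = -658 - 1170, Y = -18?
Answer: I*sqrt(1522) ≈ 39.013*I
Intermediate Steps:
l(S) = S + S**2 (l(S) = S**2 + S = S + S**2)
F = -1828
sqrt(l(Y) + F) = sqrt(-18*(1 - 18) - 1828) = sqrt(-18*(-17) - 1828) = sqrt(306 - 1828) = sqrt(-1522) = I*sqrt(1522)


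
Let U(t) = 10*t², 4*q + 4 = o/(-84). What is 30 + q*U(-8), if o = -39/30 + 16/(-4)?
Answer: -12598/21 ≈ -599.90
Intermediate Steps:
o = -53/10 (o = -39*1/30 + 16*(-¼) = -13/10 - 4 = -53/10 ≈ -5.3000)
q = -3307/3360 (q = -1 + (-53/10/(-84))/4 = -1 + (-53/10*(-1/84))/4 = -1 + (¼)*(53/840) = -1 + 53/3360 = -3307/3360 ≈ -0.98423)
30 + q*U(-8) = 30 - 3307*(-8)²/336 = 30 - 3307*64/336 = 30 - 3307/3360*640 = 30 - 13228/21 = -12598/21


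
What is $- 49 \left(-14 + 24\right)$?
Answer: $-490$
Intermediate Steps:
$- 49 \left(-14 + 24\right) = \left(-49\right) 10 = -490$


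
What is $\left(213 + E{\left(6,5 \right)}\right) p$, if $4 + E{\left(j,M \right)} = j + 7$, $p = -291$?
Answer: $-64602$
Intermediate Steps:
$E{\left(j,M \right)} = 3 + j$ ($E{\left(j,M \right)} = -4 + \left(j + 7\right) = -4 + \left(7 + j\right) = 3 + j$)
$\left(213 + E{\left(6,5 \right)}\right) p = \left(213 + \left(3 + 6\right)\right) \left(-291\right) = \left(213 + 9\right) \left(-291\right) = 222 \left(-291\right) = -64602$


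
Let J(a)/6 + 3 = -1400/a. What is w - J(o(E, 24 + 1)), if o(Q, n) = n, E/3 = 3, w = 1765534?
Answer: 1765888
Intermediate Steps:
E = 9 (E = 3*3 = 9)
J(a) = -18 - 8400/a (J(a) = -18 + 6*(-1400/a) = -18 - 8400/a)
w - J(o(E, 24 + 1)) = 1765534 - (-18 - 8400/(24 + 1)) = 1765534 - (-18 - 8400/25) = 1765534 - (-18 - 8400*1/25) = 1765534 - (-18 - 336) = 1765534 - 1*(-354) = 1765534 + 354 = 1765888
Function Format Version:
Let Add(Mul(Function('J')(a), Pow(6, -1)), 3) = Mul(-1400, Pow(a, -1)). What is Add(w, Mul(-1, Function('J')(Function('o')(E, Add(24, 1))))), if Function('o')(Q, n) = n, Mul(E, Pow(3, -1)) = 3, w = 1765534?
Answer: 1765888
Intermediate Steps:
E = 9 (E = Mul(3, 3) = 9)
Function('J')(a) = Add(-18, Mul(-8400, Pow(a, -1))) (Function('J')(a) = Add(-18, Mul(6, Mul(-1400, Pow(a, -1)))) = Add(-18, Mul(-8400, Pow(a, -1))))
Add(w, Mul(-1, Function('J')(Function('o')(E, Add(24, 1))))) = Add(1765534, Mul(-1, Add(-18, Mul(-8400, Pow(Add(24, 1), -1))))) = Add(1765534, Mul(-1, Add(-18, Mul(-8400, Pow(25, -1))))) = Add(1765534, Mul(-1, Add(-18, Mul(-8400, Rational(1, 25))))) = Add(1765534, Mul(-1, Add(-18, -336))) = Add(1765534, Mul(-1, -354)) = Add(1765534, 354) = 1765888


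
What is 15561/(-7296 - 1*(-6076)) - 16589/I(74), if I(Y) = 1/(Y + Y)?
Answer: -2995325401/1220 ≈ -2.4552e+6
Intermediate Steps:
I(Y) = 1/(2*Y)
15561/(-7296 - 1*(-6076)) - 16589/I(74) = 15561/(-7296 - 1*(-6076)) - 16589/((1/2)/74) = 15561/(-7296 + 6076) - 16589/((1/2)*(1/74)) = 15561/(-1220) - 16589/1/148 = 15561*(-1/1220) - 16589*148 = -15561/1220 - 2455172 = -2995325401/1220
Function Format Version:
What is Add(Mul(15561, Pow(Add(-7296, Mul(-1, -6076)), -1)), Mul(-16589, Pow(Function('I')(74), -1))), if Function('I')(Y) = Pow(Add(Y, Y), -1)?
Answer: Rational(-2995325401, 1220) ≈ -2.4552e+6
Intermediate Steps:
Function('I')(Y) = Mul(Rational(1, 2), Pow(Y, -1)) (Function('I')(Y) = Pow(Mul(2, Y), -1) = Mul(Rational(1, 2), Pow(Y, -1)))
Add(Mul(15561, Pow(Add(-7296, Mul(-1, -6076)), -1)), Mul(-16589, Pow(Function('I')(74), -1))) = Add(Mul(15561, Pow(Add(-7296, Mul(-1, -6076)), -1)), Mul(-16589, Pow(Mul(Rational(1, 2), Pow(74, -1)), -1))) = Add(Mul(15561, Pow(Add(-7296, 6076), -1)), Mul(-16589, Pow(Mul(Rational(1, 2), Rational(1, 74)), -1))) = Add(Mul(15561, Pow(-1220, -1)), Mul(-16589, Pow(Rational(1, 148), -1))) = Add(Mul(15561, Rational(-1, 1220)), Mul(-16589, 148)) = Add(Rational(-15561, 1220), -2455172) = Rational(-2995325401, 1220)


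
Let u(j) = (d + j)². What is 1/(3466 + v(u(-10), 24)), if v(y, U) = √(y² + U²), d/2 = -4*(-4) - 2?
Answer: 1733/5953802 - 3*√733/2976901 ≈ 0.00026379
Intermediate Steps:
d = 28 (d = 2*(-4*(-4) - 2) = 2*(16 - 2) = 2*14 = 28)
u(j) = (28 + j)²
v(y, U) = √(U² + y²)
1/(3466 + v(u(-10), 24)) = 1/(3466 + √(24² + ((28 - 10)²)²)) = 1/(3466 + √(576 + (18²)²)) = 1/(3466 + √(576 + 324²)) = 1/(3466 + √(576 + 104976)) = 1/(3466 + √105552) = 1/(3466 + 12*√733)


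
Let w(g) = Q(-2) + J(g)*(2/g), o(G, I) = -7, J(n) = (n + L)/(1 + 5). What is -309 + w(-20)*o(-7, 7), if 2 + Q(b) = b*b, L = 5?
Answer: -1299/4 ≈ -324.75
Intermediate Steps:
J(n) = 5/6 + n/6 (J(n) = (n + 5)/(1 + 5) = (5 + n)/6 = (5 + n)*(1/6) = 5/6 + n/6)
Q(b) = -2 + b**2 (Q(b) = -2 + b*b = -2 + b**2)
w(g) = 2 + 2*(5/6 + g/6)/g (w(g) = (-2 + (-2)**2) + (5/6 + g/6)*(2/g) = (-2 + 4) + 2*(5/6 + g/6)/g = 2 + 2*(5/6 + g/6)/g)
-309 + w(-20)*o(-7, 7) = -309 + ((1/3)*(5 + 7*(-20))/(-20))*(-7) = -309 + ((1/3)*(-1/20)*(5 - 140))*(-7) = -309 + ((1/3)*(-1/20)*(-135))*(-7) = -309 + (9/4)*(-7) = -309 - 63/4 = -1299/4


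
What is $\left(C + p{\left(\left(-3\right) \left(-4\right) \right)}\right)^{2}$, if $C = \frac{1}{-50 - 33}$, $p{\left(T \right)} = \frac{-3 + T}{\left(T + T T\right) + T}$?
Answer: $\frac{37249}{21603904} \approx 0.0017242$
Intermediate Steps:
$p{\left(T \right)} = \frac{-3 + T}{T^{2} + 2 T}$ ($p{\left(T \right)} = \frac{-3 + T}{\left(T + T^{2}\right) + T} = \frac{-3 + T}{T^{2} + 2 T}$)
$C = - \frac{1}{83}$ ($C = \frac{1}{-83} = - \frac{1}{83} \approx -0.012048$)
$\left(C + p{\left(\left(-3\right) \left(-4\right) \right)}\right)^{2} = \left(- \frac{1}{83} + \frac{-3 - -12}{\left(-3\right) \left(-4\right) \left(2 - -12\right)}\right)^{2} = \left(- \frac{1}{83} + \frac{-3 + 12}{12 \left(2 + 12\right)}\right)^{2} = \left(- \frac{1}{83} + \frac{1}{12} \cdot \frac{1}{14} \cdot 9\right)^{2} = \left(- \frac{1}{83} + \frac{3}{56}\right)^{2} = \left(\frac{193}{4648}\right)^{2} = \frac{37249}{21603904}$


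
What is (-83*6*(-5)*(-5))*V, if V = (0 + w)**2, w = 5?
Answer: -311250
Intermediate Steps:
V = 25 (V = (0 + 5)**2 = 5**2 = 25)
(-83*6*(-5)*(-5))*V = -83*6*(-5)*(-5)*25 = -(-2490)*(-5)*25 = -83*150*25 = -12450*25 = -311250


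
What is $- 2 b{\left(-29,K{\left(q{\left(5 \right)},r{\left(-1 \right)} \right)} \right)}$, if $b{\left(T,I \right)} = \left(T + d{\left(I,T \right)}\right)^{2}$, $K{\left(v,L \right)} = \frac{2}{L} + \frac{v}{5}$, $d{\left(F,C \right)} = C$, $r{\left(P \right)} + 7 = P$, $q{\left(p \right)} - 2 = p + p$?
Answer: $-6728$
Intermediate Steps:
$q{\left(p \right)} = 2 + 2 p$ ($q{\left(p \right)} = 2 + \left(p + p\right) = 2 + 2 p$)
$r{\left(P \right)} = -7 + P$
$K{\left(v,L \right)} = \frac{2}{L} + \frac{v}{5}$ ($K{\left(v,L \right)} = \frac{2}{L} + v \frac{1}{5} = \frac{2}{L} + \frac{v}{5}$)
$b{\left(T,I \right)} = 4 T^{2}$ ($b{\left(T,I \right)} = \left(T + T\right)^{2} = \left(2 T\right)^{2} = 4 T^{2}$)
$- 2 b{\left(-29,K{\left(q{\left(5 \right)},r{\left(-1 \right)} \right)} \right)} = - 2 \cdot 4 \left(-29\right)^{2} = - 2 \cdot 4 \cdot 841 = \left(-2\right) 3364 = -6728$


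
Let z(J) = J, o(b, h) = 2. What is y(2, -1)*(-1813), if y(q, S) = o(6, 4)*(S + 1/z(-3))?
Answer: 14504/3 ≈ 4834.7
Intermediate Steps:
y(q, S) = -⅔ + 2*S (y(q, S) = 2*(S + 1/(-3)) = 2*(S - ⅓) = 2*(-⅓ + S) = -⅔ + 2*S)
y(2, -1)*(-1813) = (-⅔ + 2*(-1))*(-1813) = (-⅔ - 2)*(-1813) = -8/3*(-1813) = 14504/3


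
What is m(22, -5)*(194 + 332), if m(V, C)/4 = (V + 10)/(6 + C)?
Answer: 67328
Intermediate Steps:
m(V, C) = 4*(10 + V)/(6 + C) (m(V, C) = 4*((V + 10)/(6 + C)) = 4*((10 + V)/(6 + C)) = 4*(10 + V)/(6 + C))
m(22, -5)*(194 + 332) = (4*(10 + 22)/(6 - 5))*(194 + 332) = (4*32/1)*526 = (4*1*32)*526 = 128*526 = 67328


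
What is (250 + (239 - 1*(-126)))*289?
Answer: 177735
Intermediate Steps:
(250 + (239 - 1*(-126)))*289 = (250 + (239 + 126))*289 = (250 + 365)*289 = 615*289 = 177735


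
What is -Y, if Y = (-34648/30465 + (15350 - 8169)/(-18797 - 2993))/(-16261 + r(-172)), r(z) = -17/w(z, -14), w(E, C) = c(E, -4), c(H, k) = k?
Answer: -389499634/4316702622345 ≈ -9.0231e-5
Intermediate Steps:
w(E, C) = -4
r(z) = 17/4 (r(z) = -17/(-4) = -17*(-¼) = 17/4)
Y = 389499634/4316702622345 (Y = (-34648/30465 + (15350 - 8169)/(-18797 - 2993))/(-16261 + 17/4) = (-34648*1/30465 + 7181/(-21790))/(-65027/4) = (-34648/30465 + 7181*(-1/21790))*(-4/65027) = (-34648/30465 - 7181/21790)*(-4/65027) = -194749817/132766470*(-4/65027) = 389499634/4316702622345 ≈ 9.0231e-5)
-Y = -1*389499634/4316702622345 = -389499634/4316702622345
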